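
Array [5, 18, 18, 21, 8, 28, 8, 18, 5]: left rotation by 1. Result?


Left rotate by 1: [18, 18, 21, 8, 28, 8, 18, 5, 5]


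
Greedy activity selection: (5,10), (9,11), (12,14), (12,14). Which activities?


Greedy: pick earliest-ending, then skip overlaps.
Selected (2 activities): [(5, 10), (12, 14)]


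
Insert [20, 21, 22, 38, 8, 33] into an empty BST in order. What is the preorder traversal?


Root = 20; build tree by BST insertion.
Preorder traversal: [20, 8, 21, 22, 38, 33]


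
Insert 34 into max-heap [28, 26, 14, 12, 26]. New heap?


Append 34: [28, 26, 14, 12, 26, 34]
Bubble up: swap idx 5(34) with idx 2(14); swap idx 2(34) with idx 0(28)
Result: [34, 26, 28, 12, 26, 14]


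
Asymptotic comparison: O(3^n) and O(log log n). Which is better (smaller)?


double-logarithmic grows slower than exponential (base 3)
O(log log n) is asymptotically smaller; O(3^n) grows faster


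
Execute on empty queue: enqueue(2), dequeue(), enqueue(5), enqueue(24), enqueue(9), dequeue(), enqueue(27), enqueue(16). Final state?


enqueue(2) -> [2]
dequeue() returns 2 -> []
enqueue(5) -> [5]
enqueue(24) -> [5, 24]
enqueue(9) -> [5, 24, 9]
dequeue() returns 5 -> [24, 9]
enqueue(27) -> [24, 9, 27]
enqueue(16) -> [24, 9, 27, 16]
Final queue (front to back): [24, 9, 27, 16]


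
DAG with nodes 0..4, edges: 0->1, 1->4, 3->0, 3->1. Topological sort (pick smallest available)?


Kahn's algorithm, process smallest node first
Order: [2, 3, 0, 1, 4]


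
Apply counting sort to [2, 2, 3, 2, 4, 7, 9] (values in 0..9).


Count array: [0, 0, 3, 1, 1, 0, 0, 1, 0, 1]
Reconstruct: [2, 2, 2, 3, 4, 7, 9]


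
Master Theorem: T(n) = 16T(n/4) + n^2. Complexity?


a=16, b=4, c=2. log_4(16)=2 = c=2. Case 2: O(n^c log n) = O(n^2 log n)
Complexity: O(n^2 log n)


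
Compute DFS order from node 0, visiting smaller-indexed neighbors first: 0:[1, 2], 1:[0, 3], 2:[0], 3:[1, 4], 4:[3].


DFS stack-based: start with [0]
Visit order: [0, 1, 3, 4, 2]


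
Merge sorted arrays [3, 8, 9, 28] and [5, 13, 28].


Compare heads, take smaller each step.
Merged: [3, 5, 8, 9, 13, 28, 28]


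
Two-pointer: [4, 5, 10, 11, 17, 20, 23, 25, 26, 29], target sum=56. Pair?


Two pointers: lo=0, hi=9
No pair sums to 56


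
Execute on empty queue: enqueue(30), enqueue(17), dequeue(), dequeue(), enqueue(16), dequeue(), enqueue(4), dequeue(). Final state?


enqueue(30) -> [30]
enqueue(17) -> [30, 17]
dequeue() returns 30 -> [17]
dequeue() returns 17 -> []
enqueue(16) -> [16]
dequeue() returns 16 -> []
enqueue(4) -> [4]
dequeue() returns 4 -> []
Final queue (front to back): []


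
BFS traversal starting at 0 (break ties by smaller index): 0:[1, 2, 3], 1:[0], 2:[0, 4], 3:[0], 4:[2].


BFS queue: start with [0]
Visit order: [0, 1, 2, 3, 4]


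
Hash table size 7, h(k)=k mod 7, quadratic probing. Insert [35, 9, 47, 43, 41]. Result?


Insertions: 35->slot 0; 9->slot 2; 47->slot 5; 43->slot 1; 41->slot 6
Table: [35, 43, 9, None, None, 47, 41]


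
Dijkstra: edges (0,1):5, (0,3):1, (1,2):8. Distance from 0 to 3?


Dijkstra from 0:
Distances: {0: 0, 1: 5, 2: 13, 3: 1}
Shortest distance to 3 = 1, path = [0, 3]


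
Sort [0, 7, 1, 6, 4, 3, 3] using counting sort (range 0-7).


Count array: [1, 1, 0, 2, 1, 0, 1, 1]
Reconstruct: [0, 1, 3, 3, 4, 6, 7]


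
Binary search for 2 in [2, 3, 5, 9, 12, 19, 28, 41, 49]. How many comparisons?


Search for 2:
[0,8] mid=4 arr[4]=12
[0,3] mid=1 arr[1]=3
[0,0] mid=0 arr[0]=2
Total: 3 comparisons


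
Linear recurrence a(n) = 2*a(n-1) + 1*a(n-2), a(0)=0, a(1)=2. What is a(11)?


Build bottom-up:
...a(9)=1970, a(10)=4756, a(11)=2*4756+1*1970=11482


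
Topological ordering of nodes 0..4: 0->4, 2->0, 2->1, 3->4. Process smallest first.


Kahn's algorithm, process smallest node first
Order: [2, 0, 1, 3, 4]


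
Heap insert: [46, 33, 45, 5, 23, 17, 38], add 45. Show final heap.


Append 45: [46, 33, 45, 5, 23, 17, 38, 45]
Bubble up: swap idx 7(45) with idx 3(5); swap idx 3(45) with idx 1(33)
Result: [46, 45, 45, 33, 23, 17, 38, 5]


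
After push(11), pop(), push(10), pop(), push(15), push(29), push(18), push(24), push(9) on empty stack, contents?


push(11) -> [11]
pop() returns 11 -> []
push(10) -> [10]
pop() returns 10 -> []
push(15) -> [15]
push(29) -> [15, 29]
push(18) -> [15, 29, 18]
push(24) -> [15, 29, 18, 24]
push(9) -> [15, 29, 18, 24, 9]
Final stack (bottom to top): [15, 29, 18, 24, 9]


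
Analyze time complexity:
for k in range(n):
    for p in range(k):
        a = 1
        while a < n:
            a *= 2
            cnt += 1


Per nesting level: O(n) * O(n) [triangular over k] * O(log n) = O(n^2 log n)
Complexity: O(n^2 log n)


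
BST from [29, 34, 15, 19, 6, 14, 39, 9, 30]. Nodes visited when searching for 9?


BST root = 29
Search for 9: compare at each node
Path: [29, 15, 6, 14, 9]


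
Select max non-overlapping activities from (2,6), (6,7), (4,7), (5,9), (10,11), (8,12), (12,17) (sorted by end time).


Greedy: pick earliest-ending, then skip overlaps.
Selected (4 activities): [(2, 6), (6, 7), (10, 11), (12, 17)]


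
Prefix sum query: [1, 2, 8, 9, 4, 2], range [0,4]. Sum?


Prefix sums: [0, 1, 3, 11, 20, 24, 26]
Sum[0..4] = prefix[5] - prefix[0] = 24 - 0 = 24


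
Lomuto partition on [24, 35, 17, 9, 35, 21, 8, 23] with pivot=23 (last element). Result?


Elements <= 23 go left of pivot.
Result: [17, 9, 21, 8, 23, 24, 35, 35], pivot at index 4


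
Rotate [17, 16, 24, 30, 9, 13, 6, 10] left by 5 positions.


Left rotate by 5: [13, 6, 10, 17, 16, 24, 30, 9]


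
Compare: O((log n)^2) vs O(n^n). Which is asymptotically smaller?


polylogarithmic grows slower than n^n
O((log n)^2) is asymptotically smaller; O(n^n) grows faster


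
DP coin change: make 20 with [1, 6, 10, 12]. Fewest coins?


dp[0]=0; dp[i]=1+min(dp[i-c] for c in coins)
...dp[15]=4, dp[16]=2, dp[17]=3, dp[18]=2, dp[19]=3, dp[20]=2
Minimum coins for 20 = 2


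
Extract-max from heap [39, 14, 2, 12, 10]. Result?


Max = 39
Replace root with last, heapify down
Resulting heap: [14, 12, 2, 10]


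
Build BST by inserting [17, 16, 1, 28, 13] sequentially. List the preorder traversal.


Root = 17; build tree by BST insertion.
Preorder traversal: [17, 16, 1, 13, 28]


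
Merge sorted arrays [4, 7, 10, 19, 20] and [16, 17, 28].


Compare heads, take smaller each step.
Merged: [4, 7, 10, 16, 17, 19, 20, 28]


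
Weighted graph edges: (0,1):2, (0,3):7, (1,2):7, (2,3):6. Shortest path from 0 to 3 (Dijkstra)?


Dijkstra from 0:
Distances: {0: 0, 1: 2, 2: 9, 3: 7}
Shortest distance to 3 = 7, path = [0, 3]


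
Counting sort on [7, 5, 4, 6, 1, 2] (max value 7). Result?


Count array: [0, 1, 1, 0, 1, 1, 1, 1]
Reconstruct: [1, 2, 4, 5, 6, 7]


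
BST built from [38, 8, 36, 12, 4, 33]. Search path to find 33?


BST root = 38
Search for 33: compare at each node
Path: [38, 8, 36, 12, 33]


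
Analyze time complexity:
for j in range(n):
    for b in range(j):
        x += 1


Per nesting level: O(n) * O(n) [triangular over j] = O(n^2)
Complexity: O(n^2)


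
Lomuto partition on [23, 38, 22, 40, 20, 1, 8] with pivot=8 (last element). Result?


Elements <= 8 go left of pivot.
Result: [1, 8, 22, 40, 20, 23, 38], pivot at index 1


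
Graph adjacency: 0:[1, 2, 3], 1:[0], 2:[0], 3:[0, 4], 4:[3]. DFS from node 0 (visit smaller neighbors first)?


DFS stack-based: start with [0]
Visit order: [0, 1, 2, 3, 4]


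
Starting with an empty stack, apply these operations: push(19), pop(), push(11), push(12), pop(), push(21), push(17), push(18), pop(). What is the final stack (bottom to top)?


push(19) -> [19]
pop() returns 19 -> []
push(11) -> [11]
push(12) -> [11, 12]
pop() returns 12 -> [11]
push(21) -> [11, 21]
push(17) -> [11, 21, 17]
push(18) -> [11, 21, 17, 18]
pop() returns 18 -> [11, 21, 17]
Final stack (bottom to top): [11, 21, 17]


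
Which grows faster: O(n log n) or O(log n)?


logarithmic grows slower than linearithmic
O(log n) is asymptotically smaller; O(n log n) grows faster


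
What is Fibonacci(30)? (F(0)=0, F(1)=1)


F(n)=F(n-1)+F(n-2)
...F(28)=317811, F(29)=514229, F(30)=832040


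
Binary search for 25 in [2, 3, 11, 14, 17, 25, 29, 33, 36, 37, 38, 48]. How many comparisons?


Search for 25:
[0,11] mid=5 arr[5]=25
Total: 1 comparisons


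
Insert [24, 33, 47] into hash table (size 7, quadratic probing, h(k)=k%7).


Insertions: 24->slot 3; 33->slot 5; 47->slot 6
Table: [None, None, None, 24, None, 33, 47]


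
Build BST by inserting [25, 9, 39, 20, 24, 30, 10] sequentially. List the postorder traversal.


Root = 25; build tree by BST insertion.
Postorder traversal: [10, 24, 20, 9, 30, 39, 25]


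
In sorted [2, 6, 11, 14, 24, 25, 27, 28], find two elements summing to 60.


Two pointers: lo=0, hi=7
No pair sums to 60


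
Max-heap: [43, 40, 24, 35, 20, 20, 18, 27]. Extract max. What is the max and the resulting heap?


Max = 43
Replace root with last, heapify down
Resulting heap: [40, 35, 24, 27, 20, 20, 18]


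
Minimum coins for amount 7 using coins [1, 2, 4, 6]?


dp[0]=0; dp[i]=1+min(dp[i-c] for c in coins)
...dp[2]=1, dp[3]=2, dp[4]=1, dp[5]=2, dp[6]=1, dp[7]=2
Minimum coins for 7 = 2


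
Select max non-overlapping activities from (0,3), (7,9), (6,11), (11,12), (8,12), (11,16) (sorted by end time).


Greedy: pick earliest-ending, then skip overlaps.
Selected (3 activities): [(0, 3), (7, 9), (11, 12)]


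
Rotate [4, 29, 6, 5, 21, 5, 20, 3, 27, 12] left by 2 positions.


Left rotate by 2: [6, 5, 21, 5, 20, 3, 27, 12, 4, 29]


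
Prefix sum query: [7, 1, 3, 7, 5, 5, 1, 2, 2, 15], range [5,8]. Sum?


Prefix sums: [0, 7, 8, 11, 18, 23, 28, 29, 31, 33, 48]
Sum[5..8] = prefix[9] - prefix[5] = 33 - 23 = 10


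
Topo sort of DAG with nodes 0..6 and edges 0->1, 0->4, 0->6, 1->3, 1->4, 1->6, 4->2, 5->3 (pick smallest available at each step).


Kahn's algorithm, process smallest node first
Order: [0, 1, 4, 2, 5, 3, 6]


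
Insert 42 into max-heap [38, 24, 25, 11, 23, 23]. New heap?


Append 42: [38, 24, 25, 11, 23, 23, 42]
Bubble up: swap idx 6(42) with idx 2(25); swap idx 2(42) with idx 0(38)
Result: [42, 24, 38, 11, 23, 23, 25]


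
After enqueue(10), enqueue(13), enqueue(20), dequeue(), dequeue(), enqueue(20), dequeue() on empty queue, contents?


enqueue(10) -> [10]
enqueue(13) -> [10, 13]
enqueue(20) -> [10, 13, 20]
dequeue() returns 10 -> [13, 20]
dequeue() returns 13 -> [20]
enqueue(20) -> [20, 20]
dequeue() returns 20 -> [20]
Final queue (front to back): [20]


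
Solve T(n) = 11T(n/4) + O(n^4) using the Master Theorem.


a=11, b=4, c=4. log_4(11)=1.730 < c=4. Case 3: O(n^c) = O(n^4)
Complexity: O(n^4)


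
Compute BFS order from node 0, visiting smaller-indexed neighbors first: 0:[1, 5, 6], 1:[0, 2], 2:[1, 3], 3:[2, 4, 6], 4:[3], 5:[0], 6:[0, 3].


BFS queue: start with [0]
Visit order: [0, 1, 5, 6, 2, 3, 4]


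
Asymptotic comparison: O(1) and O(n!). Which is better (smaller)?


constant grows slower than factorial
O(1) is asymptotically smaller; O(n!) grows faster


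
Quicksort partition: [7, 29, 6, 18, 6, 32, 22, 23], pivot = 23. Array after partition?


Elements <= 23 go left of pivot.
Result: [7, 6, 18, 6, 22, 23, 29, 32], pivot at index 5


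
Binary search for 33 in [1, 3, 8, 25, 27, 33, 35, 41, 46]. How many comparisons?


Search for 33:
[0,8] mid=4 arr[4]=27
[5,8] mid=6 arr[6]=35
[5,5] mid=5 arr[5]=33
Total: 3 comparisons


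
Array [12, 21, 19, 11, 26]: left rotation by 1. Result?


Left rotate by 1: [21, 19, 11, 26, 12]


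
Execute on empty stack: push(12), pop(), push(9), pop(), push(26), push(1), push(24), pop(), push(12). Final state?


push(12) -> [12]
pop() returns 12 -> []
push(9) -> [9]
pop() returns 9 -> []
push(26) -> [26]
push(1) -> [26, 1]
push(24) -> [26, 1, 24]
pop() returns 24 -> [26, 1]
push(12) -> [26, 1, 12]
Final stack (bottom to top): [26, 1, 12]


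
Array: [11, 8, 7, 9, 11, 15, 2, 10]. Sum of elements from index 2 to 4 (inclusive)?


Prefix sums: [0, 11, 19, 26, 35, 46, 61, 63, 73]
Sum[2..4] = prefix[5] - prefix[2] = 46 - 19 = 27


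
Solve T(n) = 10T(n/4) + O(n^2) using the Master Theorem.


a=10, b=4, c=2. log_4(10)=1.661 < c=2. Case 3: O(n^c) = O(n^2)
Complexity: O(n^2)


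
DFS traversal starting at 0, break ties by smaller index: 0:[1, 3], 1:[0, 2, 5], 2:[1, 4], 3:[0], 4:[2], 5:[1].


DFS stack-based: start with [0]
Visit order: [0, 1, 2, 4, 5, 3]


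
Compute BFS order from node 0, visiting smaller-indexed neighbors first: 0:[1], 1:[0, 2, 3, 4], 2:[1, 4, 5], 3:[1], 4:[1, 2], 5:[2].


BFS queue: start with [0]
Visit order: [0, 1, 2, 3, 4, 5]


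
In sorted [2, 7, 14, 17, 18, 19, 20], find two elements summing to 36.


Two pointers: lo=0, hi=6
Found pair: (17, 19) summing to 36


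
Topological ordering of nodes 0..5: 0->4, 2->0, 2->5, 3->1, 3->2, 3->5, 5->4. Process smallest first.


Kahn's algorithm, process smallest node first
Order: [3, 1, 2, 0, 5, 4]


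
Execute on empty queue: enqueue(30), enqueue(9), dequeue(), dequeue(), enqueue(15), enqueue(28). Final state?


enqueue(30) -> [30]
enqueue(9) -> [30, 9]
dequeue() returns 30 -> [9]
dequeue() returns 9 -> []
enqueue(15) -> [15]
enqueue(28) -> [15, 28]
Final queue (front to back): [15, 28]


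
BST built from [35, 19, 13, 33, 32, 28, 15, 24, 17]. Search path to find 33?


BST root = 35
Search for 33: compare at each node
Path: [35, 19, 33]


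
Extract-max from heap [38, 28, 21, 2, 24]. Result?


Max = 38
Replace root with last, heapify down
Resulting heap: [28, 24, 21, 2]


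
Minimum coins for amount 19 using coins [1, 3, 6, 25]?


dp[0]=0; dp[i]=1+min(dp[i-c] for c in coins)
...dp[14]=4, dp[15]=3, dp[16]=4, dp[17]=5, dp[18]=3, dp[19]=4
Minimum coins for 19 = 4


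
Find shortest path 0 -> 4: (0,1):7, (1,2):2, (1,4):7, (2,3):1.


Dijkstra from 0:
Distances: {0: 0, 1: 7, 2: 9, 3: 10, 4: 14}
Shortest distance to 4 = 14, path = [0, 1, 4]


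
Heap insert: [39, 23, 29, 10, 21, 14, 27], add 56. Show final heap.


Append 56: [39, 23, 29, 10, 21, 14, 27, 56]
Bubble up: swap idx 7(56) with idx 3(10); swap idx 3(56) with idx 1(23); swap idx 1(56) with idx 0(39)
Result: [56, 39, 29, 23, 21, 14, 27, 10]


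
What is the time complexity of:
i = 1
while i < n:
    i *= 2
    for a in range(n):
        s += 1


Per nesting level: O(log n) * O(n) = O(n log n)
Complexity: O(n log n)


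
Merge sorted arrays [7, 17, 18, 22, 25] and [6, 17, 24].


Compare heads, take smaller each step.
Merged: [6, 7, 17, 17, 18, 22, 24, 25]


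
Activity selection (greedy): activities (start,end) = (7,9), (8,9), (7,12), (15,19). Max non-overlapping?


Greedy: pick earliest-ending, then skip overlaps.
Selected (2 activities): [(7, 9), (15, 19)]


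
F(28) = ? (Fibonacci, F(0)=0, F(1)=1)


F(n)=F(n-1)+F(n-2)
...F(26)=121393, F(27)=196418, F(28)=317811


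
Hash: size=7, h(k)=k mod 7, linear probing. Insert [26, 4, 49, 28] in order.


Insertions: 26->slot 5; 4->slot 4; 49->slot 0; 28->slot 1
Table: [49, 28, None, None, 4, 26, None]


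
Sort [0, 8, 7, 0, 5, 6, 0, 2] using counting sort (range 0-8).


Count array: [3, 0, 1, 0, 0, 1, 1, 1, 1]
Reconstruct: [0, 0, 0, 2, 5, 6, 7, 8]


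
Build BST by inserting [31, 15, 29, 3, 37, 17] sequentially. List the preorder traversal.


Root = 31; build tree by BST insertion.
Preorder traversal: [31, 15, 3, 29, 17, 37]


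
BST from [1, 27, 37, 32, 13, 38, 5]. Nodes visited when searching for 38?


BST root = 1
Search for 38: compare at each node
Path: [1, 27, 37, 38]


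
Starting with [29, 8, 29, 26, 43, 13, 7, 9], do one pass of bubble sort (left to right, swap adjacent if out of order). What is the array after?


After one pass: [8, 29, 26, 29, 13, 7, 9, 43]


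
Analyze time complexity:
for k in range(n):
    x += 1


Per nesting level: O(n) = O(n)
Complexity: O(n)


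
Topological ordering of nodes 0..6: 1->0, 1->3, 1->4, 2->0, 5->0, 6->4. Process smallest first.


Kahn's algorithm, process smallest node first
Order: [1, 2, 3, 5, 0, 6, 4]


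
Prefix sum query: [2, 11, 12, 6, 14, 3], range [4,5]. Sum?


Prefix sums: [0, 2, 13, 25, 31, 45, 48]
Sum[4..5] = prefix[6] - prefix[4] = 48 - 31 = 17


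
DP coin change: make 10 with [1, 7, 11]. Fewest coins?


dp[0]=0; dp[i]=1+min(dp[i-c] for c in coins)
...dp[5]=5, dp[6]=6, dp[7]=1, dp[8]=2, dp[9]=3, dp[10]=4
Minimum coins for 10 = 4


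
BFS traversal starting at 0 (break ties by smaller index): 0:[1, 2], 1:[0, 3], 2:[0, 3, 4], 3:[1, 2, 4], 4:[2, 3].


BFS queue: start with [0]
Visit order: [0, 1, 2, 3, 4]


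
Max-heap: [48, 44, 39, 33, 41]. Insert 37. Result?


Append 37: [48, 44, 39, 33, 41, 37]
Bubble up: no swaps needed
Result: [48, 44, 39, 33, 41, 37]


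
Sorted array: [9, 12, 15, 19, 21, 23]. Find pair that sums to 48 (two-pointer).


Two pointers: lo=0, hi=5
No pair sums to 48


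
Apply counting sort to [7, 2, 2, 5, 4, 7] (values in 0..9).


Count array: [0, 0, 2, 0, 1, 1, 0, 2, 0, 0]
Reconstruct: [2, 2, 4, 5, 7, 7]


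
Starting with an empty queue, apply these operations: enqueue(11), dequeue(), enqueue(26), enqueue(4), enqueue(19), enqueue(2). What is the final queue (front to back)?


enqueue(11) -> [11]
dequeue() returns 11 -> []
enqueue(26) -> [26]
enqueue(4) -> [26, 4]
enqueue(19) -> [26, 4, 19]
enqueue(2) -> [26, 4, 19, 2]
Final queue (front to back): [26, 4, 19, 2]


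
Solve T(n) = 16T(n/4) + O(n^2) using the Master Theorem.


a=16, b=4, c=2. log_4(16)=2 = c=2. Case 2: O(n^c log n) = O(n^2 log n)
Complexity: O(n^2 log n)


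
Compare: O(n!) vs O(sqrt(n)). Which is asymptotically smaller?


sublinear grows slower than factorial
O(sqrt(n)) is asymptotically smaller; O(n!) grows faster


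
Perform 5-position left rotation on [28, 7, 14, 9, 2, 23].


Left rotate by 5: [23, 28, 7, 14, 9, 2]


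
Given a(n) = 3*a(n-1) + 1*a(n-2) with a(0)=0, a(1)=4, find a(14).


Build bottom-up:
...a(12)=1869120, a(13)=6173284, a(14)=3*6173284+1*1869120=20388972


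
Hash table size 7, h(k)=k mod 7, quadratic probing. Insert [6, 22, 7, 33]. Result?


Insertions: 6->slot 6; 22->slot 1; 7->slot 0; 33->slot 5
Table: [7, 22, None, None, None, 33, 6]


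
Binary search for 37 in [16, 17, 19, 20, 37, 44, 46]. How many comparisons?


Search for 37:
[0,6] mid=3 arr[3]=20
[4,6] mid=5 arr[5]=44
[4,4] mid=4 arr[4]=37
Total: 3 comparisons


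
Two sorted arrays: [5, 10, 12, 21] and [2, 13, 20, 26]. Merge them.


Compare heads, take smaller each step.
Merged: [2, 5, 10, 12, 13, 20, 21, 26]


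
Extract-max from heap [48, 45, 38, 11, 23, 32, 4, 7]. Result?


Max = 48
Replace root with last, heapify down
Resulting heap: [45, 23, 38, 11, 7, 32, 4]


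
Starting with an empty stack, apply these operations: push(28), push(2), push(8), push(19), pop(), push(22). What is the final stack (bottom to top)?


push(28) -> [28]
push(2) -> [28, 2]
push(8) -> [28, 2, 8]
push(19) -> [28, 2, 8, 19]
pop() returns 19 -> [28, 2, 8]
push(22) -> [28, 2, 8, 22]
Final stack (bottom to top): [28, 2, 8, 22]


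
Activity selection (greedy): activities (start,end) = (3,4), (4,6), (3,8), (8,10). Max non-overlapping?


Greedy: pick earliest-ending, then skip overlaps.
Selected (3 activities): [(3, 4), (4, 6), (8, 10)]


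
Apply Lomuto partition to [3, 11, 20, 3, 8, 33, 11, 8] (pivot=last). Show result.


Elements <= 8 go left of pivot.
Result: [3, 3, 8, 8, 20, 33, 11, 11], pivot at index 3


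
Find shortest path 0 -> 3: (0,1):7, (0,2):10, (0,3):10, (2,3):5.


Dijkstra from 0:
Distances: {0: 0, 1: 7, 2: 10, 3: 10}
Shortest distance to 3 = 10, path = [0, 3]


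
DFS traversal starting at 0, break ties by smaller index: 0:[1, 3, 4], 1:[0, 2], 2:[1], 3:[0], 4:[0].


DFS stack-based: start with [0]
Visit order: [0, 1, 2, 3, 4]


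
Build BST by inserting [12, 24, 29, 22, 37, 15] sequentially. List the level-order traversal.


Root = 12; build tree by BST insertion.
Level-Order traversal: [12, 24, 22, 29, 15, 37]


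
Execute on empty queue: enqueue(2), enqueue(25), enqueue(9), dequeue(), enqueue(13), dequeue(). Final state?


enqueue(2) -> [2]
enqueue(25) -> [2, 25]
enqueue(9) -> [2, 25, 9]
dequeue() returns 2 -> [25, 9]
enqueue(13) -> [25, 9, 13]
dequeue() returns 25 -> [9, 13]
Final queue (front to back): [9, 13]


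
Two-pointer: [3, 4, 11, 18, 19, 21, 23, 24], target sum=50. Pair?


Two pointers: lo=0, hi=7
No pair sums to 50


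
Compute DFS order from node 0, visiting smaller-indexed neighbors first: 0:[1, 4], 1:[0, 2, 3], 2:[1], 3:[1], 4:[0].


DFS stack-based: start with [0]
Visit order: [0, 1, 2, 3, 4]


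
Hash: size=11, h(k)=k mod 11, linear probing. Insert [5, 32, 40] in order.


Insertions: 5->slot 5; 32->slot 10; 40->slot 7
Table: [None, None, None, None, None, 5, None, 40, None, None, 32]


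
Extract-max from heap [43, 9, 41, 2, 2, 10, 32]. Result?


Max = 43
Replace root with last, heapify down
Resulting heap: [41, 9, 32, 2, 2, 10]


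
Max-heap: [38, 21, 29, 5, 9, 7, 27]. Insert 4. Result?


Append 4: [38, 21, 29, 5, 9, 7, 27, 4]
Bubble up: no swaps needed
Result: [38, 21, 29, 5, 9, 7, 27, 4]


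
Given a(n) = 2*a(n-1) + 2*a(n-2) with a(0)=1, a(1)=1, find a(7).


Build bottom-up:
...a(5)=76, a(6)=208, a(7)=2*208+2*76=568


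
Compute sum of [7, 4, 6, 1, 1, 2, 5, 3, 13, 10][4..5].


Prefix sums: [0, 7, 11, 17, 18, 19, 21, 26, 29, 42, 52]
Sum[4..5] = prefix[6] - prefix[4] = 21 - 18 = 3


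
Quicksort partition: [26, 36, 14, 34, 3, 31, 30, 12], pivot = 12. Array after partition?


Elements <= 12 go left of pivot.
Result: [3, 12, 14, 34, 26, 31, 30, 36], pivot at index 1


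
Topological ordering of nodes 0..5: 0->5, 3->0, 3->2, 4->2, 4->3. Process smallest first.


Kahn's algorithm, process smallest node first
Order: [1, 4, 3, 0, 2, 5]


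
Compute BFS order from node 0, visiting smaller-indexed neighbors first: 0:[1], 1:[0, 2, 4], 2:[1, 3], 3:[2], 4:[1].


BFS queue: start with [0]
Visit order: [0, 1, 2, 4, 3]


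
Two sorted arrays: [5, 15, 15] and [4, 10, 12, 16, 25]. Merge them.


Compare heads, take smaller each step.
Merged: [4, 5, 10, 12, 15, 15, 16, 25]


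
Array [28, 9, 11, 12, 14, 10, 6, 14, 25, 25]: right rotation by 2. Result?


Right rotate by 2: [25, 25, 28, 9, 11, 12, 14, 10, 6, 14]


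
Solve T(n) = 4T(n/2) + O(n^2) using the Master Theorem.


a=4, b=2, c=2. log_2(4)=2 = c=2. Case 2: O(n^c log n) = O(n^2 log n)
Complexity: O(n^2 log n)


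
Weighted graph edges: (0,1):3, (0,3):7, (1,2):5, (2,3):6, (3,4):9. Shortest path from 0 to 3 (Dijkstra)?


Dijkstra from 0:
Distances: {0: 0, 1: 3, 2: 8, 3: 7, 4: 16}
Shortest distance to 3 = 7, path = [0, 3]


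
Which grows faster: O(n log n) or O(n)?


linear grows slower than linearithmic
O(n) is asymptotically smaller; O(n log n) grows faster


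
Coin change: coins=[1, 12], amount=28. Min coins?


dp[0]=0; dp[i]=1+min(dp[i-c] for c in coins)
...dp[23]=12, dp[24]=2, dp[25]=3, dp[26]=4, dp[27]=5, dp[28]=6
Minimum coins for 28 = 6


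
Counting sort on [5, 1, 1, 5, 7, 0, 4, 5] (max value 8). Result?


Count array: [1, 2, 0, 0, 1, 3, 0, 1, 0]
Reconstruct: [0, 1, 1, 4, 5, 5, 5, 7]


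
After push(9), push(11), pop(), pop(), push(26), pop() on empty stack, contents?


push(9) -> [9]
push(11) -> [9, 11]
pop() returns 11 -> [9]
pop() returns 9 -> []
push(26) -> [26]
pop() returns 26 -> []
Final stack (bottom to top): []


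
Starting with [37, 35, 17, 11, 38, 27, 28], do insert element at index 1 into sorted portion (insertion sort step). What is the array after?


After one pass: [35, 37, 17, 11, 38, 27, 28]


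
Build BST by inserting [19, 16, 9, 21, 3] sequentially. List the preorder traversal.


Root = 19; build tree by BST insertion.
Preorder traversal: [19, 16, 9, 3, 21]


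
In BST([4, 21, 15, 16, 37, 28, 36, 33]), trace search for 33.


BST root = 4
Search for 33: compare at each node
Path: [4, 21, 37, 28, 36, 33]


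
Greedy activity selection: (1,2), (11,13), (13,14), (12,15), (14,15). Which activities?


Greedy: pick earliest-ending, then skip overlaps.
Selected (4 activities): [(1, 2), (11, 13), (13, 14), (14, 15)]


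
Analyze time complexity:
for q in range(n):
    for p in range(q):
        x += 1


Per nesting level: O(n) * O(n) [triangular over q] = O(n^2)
Complexity: O(n^2)


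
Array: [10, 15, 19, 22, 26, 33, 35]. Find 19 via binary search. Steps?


Search for 19:
[0,6] mid=3 arr[3]=22
[0,2] mid=1 arr[1]=15
[2,2] mid=2 arr[2]=19
Total: 3 comparisons


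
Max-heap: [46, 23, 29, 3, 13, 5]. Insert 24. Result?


Append 24: [46, 23, 29, 3, 13, 5, 24]
Bubble up: no swaps needed
Result: [46, 23, 29, 3, 13, 5, 24]


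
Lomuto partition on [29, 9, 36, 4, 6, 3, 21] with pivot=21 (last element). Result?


Elements <= 21 go left of pivot.
Result: [9, 4, 6, 3, 21, 29, 36], pivot at index 4


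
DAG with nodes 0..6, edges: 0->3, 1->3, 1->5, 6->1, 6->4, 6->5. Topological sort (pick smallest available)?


Kahn's algorithm, process smallest node first
Order: [0, 2, 6, 1, 3, 4, 5]


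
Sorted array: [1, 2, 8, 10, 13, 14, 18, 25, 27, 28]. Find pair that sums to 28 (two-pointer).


Two pointers: lo=0, hi=9
Found pair: (1, 27) summing to 28


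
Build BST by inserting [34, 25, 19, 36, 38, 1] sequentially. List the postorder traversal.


Root = 34; build tree by BST insertion.
Postorder traversal: [1, 19, 25, 38, 36, 34]


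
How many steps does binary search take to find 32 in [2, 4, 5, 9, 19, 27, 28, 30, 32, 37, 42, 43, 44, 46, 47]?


Search for 32:
[0,14] mid=7 arr[7]=30
[8,14] mid=11 arr[11]=43
[8,10] mid=9 arr[9]=37
[8,8] mid=8 arr[8]=32
Total: 4 comparisons


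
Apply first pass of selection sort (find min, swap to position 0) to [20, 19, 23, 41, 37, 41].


After one pass: [19, 20, 23, 41, 37, 41]


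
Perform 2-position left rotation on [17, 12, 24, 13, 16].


Left rotate by 2: [24, 13, 16, 17, 12]


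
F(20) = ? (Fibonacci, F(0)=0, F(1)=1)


F(n)=F(n-1)+F(n-2)
...F(18)=2584, F(19)=4181, F(20)=6765


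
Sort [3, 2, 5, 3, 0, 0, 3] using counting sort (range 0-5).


Count array: [2, 0, 1, 3, 0, 1]
Reconstruct: [0, 0, 2, 3, 3, 3, 5]


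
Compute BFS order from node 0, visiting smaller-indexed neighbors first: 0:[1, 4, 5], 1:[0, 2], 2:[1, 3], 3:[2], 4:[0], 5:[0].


BFS queue: start with [0]
Visit order: [0, 1, 4, 5, 2, 3]


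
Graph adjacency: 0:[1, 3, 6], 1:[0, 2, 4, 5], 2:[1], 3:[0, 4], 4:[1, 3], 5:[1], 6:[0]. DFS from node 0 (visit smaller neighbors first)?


DFS stack-based: start with [0]
Visit order: [0, 1, 2, 4, 3, 5, 6]


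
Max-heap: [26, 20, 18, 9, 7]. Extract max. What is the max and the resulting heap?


Max = 26
Replace root with last, heapify down
Resulting heap: [20, 9, 18, 7]


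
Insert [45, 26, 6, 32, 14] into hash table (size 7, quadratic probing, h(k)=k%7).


Insertions: 45->slot 3; 26->slot 5; 6->slot 6; 32->slot 4; 14->slot 0
Table: [14, None, None, 45, 32, 26, 6]


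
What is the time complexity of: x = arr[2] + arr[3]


Analysis: constant-time operation, no loop
Complexity: O(1)


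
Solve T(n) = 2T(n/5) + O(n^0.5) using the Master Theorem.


a=2, b=5, c=0.5. log_5(2)=0.431 < c=0.5. Case 3: O(n^c) = O(sqrt(n))
Complexity: O(sqrt(n))


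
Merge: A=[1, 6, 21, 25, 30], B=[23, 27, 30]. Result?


Compare heads, take smaller each step.
Merged: [1, 6, 21, 23, 25, 27, 30, 30]


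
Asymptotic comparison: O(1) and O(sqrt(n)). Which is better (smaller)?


constant grows slower than sublinear
O(1) is asymptotically smaller; O(sqrt(n)) grows faster


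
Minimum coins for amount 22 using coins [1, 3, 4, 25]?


dp[0]=0; dp[i]=1+min(dp[i-c] for c in coins)
...dp[17]=5, dp[18]=5, dp[19]=5, dp[20]=5, dp[21]=6, dp[22]=6
Minimum coins for 22 = 6


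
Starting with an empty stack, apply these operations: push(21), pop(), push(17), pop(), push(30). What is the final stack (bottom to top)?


push(21) -> [21]
pop() returns 21 -> []
push(17) -> [17]
pop() returns 17 -> []
push(30) -> [30]
Final stack (bottom to top): [30]


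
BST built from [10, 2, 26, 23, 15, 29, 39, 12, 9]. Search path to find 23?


BST root = 10
Search for 23: compare at each node
Path: [10, 26, 23]


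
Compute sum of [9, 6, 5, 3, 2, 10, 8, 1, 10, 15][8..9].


Prefix sums: [0, 9, 15, 20, 23, 25, 35, 43, 44, 54, 69]
Sum[8..9] = prefix[10] - prefix[8] = 69 - 44 = 25


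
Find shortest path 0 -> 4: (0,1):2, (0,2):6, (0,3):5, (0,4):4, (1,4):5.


Dijkstra from 0:
Distances: {0: 0, 1: 2, 2: 6, 3: 5, 4: 4}
Shortest distance to 4 = 4, path = [0, 4]


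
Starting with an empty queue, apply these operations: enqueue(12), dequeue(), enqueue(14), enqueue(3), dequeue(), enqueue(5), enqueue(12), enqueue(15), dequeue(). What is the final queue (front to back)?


enqueue(12) -> [12]
dequeue() returns 12 -> []
enqueue(14) -> [14]
enqueue(3) -> [14, 3]
dequeue() returns 14 -> [3]
enqueue(5) -> [3, 5]
enqueue(12) -> [3, 5, 12]
enqueue(15) -> [3, 5, 12, 15]
dequeue() returns 3 -> [5, 12, 15]
Final queue (front to back): [5, 12, 15]


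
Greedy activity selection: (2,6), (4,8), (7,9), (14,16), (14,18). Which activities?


Greedy: pick earliest-ending, then skip overlaps.
Selected (3 activities): [(2, 6), (7, 9), (14, 16)]


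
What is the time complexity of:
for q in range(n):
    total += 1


Per nesting level: O(n) = O(n)
Complexity: O(n)


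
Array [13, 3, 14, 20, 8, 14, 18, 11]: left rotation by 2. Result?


Left rotate by 2: [14, 20, 8, 14, 18, 11, 13, 3]


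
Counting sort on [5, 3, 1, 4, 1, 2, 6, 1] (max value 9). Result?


Count array: [0, 3, 1, 1, 1, 1, 1, 0, 0, 0]
Reconstruct: [1, 1, 1, 2, 3, 4, 5, 6]


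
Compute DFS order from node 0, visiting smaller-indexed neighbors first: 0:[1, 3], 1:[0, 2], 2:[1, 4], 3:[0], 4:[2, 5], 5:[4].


DFS stack-based: start with [0]
Visit order: [0, 1, 2, 4, 5, 3]


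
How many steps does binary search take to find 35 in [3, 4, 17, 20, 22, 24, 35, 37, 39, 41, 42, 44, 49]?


Search for 35:
[0,12] mid=6 arr[6]=35
Total: 1 comparisons


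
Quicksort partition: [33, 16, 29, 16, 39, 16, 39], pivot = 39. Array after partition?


Elements <= 39 go left of pivot.
Result: [33, 16, 29, 16, 39, 16, 39], pivot at index 6


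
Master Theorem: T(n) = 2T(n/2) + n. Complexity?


a=2, b=2, c=1. log_2(2)=1 = c=1. Case 2: O(n^c log n) = O(n log n)
Complexity: O(n log n)


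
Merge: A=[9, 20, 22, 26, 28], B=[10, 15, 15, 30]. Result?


Compare heads, take smaller each step.
Merged: [9, 10, 15, 15, 20, 22, 26, 28, 30]


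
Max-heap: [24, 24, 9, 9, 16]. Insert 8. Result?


Append 8: [24, 24, 9, 9, 16, 8]
Bubble up: no swaps needed
Result: [24, 24, 9, 9, 16, 8]


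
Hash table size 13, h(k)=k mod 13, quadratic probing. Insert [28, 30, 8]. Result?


Insertions: 28->slot 2; 30->slot 4; 8->slot 8
Table: [None, None, 28, None, 30, None, None, None, 8, None, None, None, None]


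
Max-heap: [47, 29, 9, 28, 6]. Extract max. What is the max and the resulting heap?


Max = 47
Replace root with last, heapify down
Resulting heap: [29, 28, 9, 6]


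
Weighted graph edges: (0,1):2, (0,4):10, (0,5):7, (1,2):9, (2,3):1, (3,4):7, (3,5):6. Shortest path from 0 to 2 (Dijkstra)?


Dijkstra from 0:
Distances: {0: 0, 1: 2, 2: 11, 3: 12, 4: 10, 5: 7}
Shortest distance to 2 = 11, path = [0, 1, 2]


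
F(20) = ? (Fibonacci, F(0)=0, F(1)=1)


F(n)=F(n-1)+F(n-2)
...F(18)=2584, F(19)=4181, F(20)=6765


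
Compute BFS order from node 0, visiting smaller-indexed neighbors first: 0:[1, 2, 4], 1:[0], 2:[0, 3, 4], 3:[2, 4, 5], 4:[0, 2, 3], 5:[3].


BFS queue: start with [0]
Visit order: [0, 1, 2, 4, 3, 5]


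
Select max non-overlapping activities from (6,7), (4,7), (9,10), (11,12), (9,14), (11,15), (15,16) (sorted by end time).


Greedy: pick earliest-ending, then skip overlaps.
Selected (4 activities): [(6, 7), (9, 10), (11, 12), (15, 16)]


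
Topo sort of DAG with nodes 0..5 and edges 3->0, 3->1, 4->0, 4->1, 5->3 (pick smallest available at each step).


Kahn's algorithm, process smallest node first
Order: [2, 4, 5, 3, 0, 1]


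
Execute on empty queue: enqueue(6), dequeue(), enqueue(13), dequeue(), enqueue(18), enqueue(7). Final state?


enqueue(6) -> [6]
dequeue() returns 6 -> []
enqueue(13) -> [13]
dequeue() returns 13 -> []
enqueue(18) -> [18]
enqueue(7) -> [18, 7]
Final queue (front to back): [18, 7]


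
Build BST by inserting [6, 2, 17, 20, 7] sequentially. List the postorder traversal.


Root = 6; build tree by BST insertion.
Postorder traversal: [2, 7, 20, 17, 6]


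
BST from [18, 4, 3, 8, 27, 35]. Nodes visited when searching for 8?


BST root = 18
Search for 8: compare at each node
Path: [18, 4, 8]


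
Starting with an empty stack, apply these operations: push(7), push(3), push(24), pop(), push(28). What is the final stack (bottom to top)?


push(7) -> [7]
push(3) -> [7, 3]
push(24) -> [7, 3, 24]
pop() returns 24 -> [7, 3]
push(28) -> [7, 3, 28]
Final stack (bottom to top): [7, 3, 28]


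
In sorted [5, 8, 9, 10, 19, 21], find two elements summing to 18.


Two pointers: lo=0, hi=5
Found pair: (8, 10) summing to 18


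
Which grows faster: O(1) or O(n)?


constant grows slower than linear
O(1) is asymptotically smaller; O(n) grows faster


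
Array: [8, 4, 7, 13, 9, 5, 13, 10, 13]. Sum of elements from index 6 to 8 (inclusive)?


Prefix sums: [0, 8, 12, 19, 32, 41, 46, 59, 69, 82]
Sum[6..8] = prefix[9] - prefix[6] = 82 - 46 = 36


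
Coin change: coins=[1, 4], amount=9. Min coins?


dp[0]=0; dp[i]=1+min(dp[i-c] for c in coins)
...dp[4]=1, dp[5]=2, dp[6]=3, dp[7]=4, dp[8]=2, dp[9]=3
Minimum coins for 9 = 3


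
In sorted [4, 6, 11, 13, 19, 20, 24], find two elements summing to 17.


Two pointers: lo=0, hi=6
Found pair: (4, 13) summing to 17


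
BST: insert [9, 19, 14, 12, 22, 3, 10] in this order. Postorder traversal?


Root = 9; build tree by BST insertion.
Postorder traversal: [3, 10, 12, 14, 22, 19, 9]


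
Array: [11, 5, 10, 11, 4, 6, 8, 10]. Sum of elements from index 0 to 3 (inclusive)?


Prefix sums: [0, 11, 16, 26, 37, 41, 47, 55, 65]
Sum[0..3] = prefix[4] - prefix[0] = 37 - 0 = 37


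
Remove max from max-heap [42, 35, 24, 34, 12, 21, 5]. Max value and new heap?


Max = 42
Replace root with last, heapify down
Resulting heap: [35, 34, 24, 5, 12, 21]


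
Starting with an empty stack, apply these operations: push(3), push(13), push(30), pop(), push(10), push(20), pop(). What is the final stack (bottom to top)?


push(3) -> [3]
push(13) -> [3, 13]
push(30) -> [3, 13, 30]
pop() returns 30 -> [3, 13]
push(10) -> [3, 13, 10]
push(20) -> [3, 13, 10, 20]
pop() returns 20 -> [3, 13, 10]
Final stack (bottom to top): [3, 13, 10]


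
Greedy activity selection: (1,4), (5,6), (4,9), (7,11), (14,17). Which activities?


Greedy: pick earliest-ending, then skip overlaps.
Selected (4 activities): [(1, 4), (5, 6), (7, 11), (14, 17)]


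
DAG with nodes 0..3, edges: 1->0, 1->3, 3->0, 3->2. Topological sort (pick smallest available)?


Kahn's algorithm, process smallest node first
Order: [1, 3, 0, 2]


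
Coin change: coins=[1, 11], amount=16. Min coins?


dp[0]=0; dp[i]=1+min(dp[i-c] for c in coins)
...dp[11]=1, dp[12]=2, dp[13]=3, dp[14]=4, dp[15]=5, dp[16]=6
Minimum coins for 16 = 6


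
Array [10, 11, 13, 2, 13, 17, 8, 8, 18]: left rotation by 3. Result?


Left rotate by 3: [2, 13, 17, 8, 8, 18, 10, 11, 13]


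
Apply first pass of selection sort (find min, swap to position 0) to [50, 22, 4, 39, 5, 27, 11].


After one pass: [4, 22, 50, 39, 5, 27, 11]


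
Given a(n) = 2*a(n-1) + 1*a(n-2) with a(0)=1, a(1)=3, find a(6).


Build bottom-up:
...a(4)=41, a(5)=99, a(6)=2*99+1*41=239


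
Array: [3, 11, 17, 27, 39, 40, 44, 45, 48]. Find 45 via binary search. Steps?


Search for 45:
[0,8] mid=4 arr[4]=39
[5,8] mid=6 arr[6]=44
[7,8] mid=7 arr[7]=45
Total: 3 comparisons


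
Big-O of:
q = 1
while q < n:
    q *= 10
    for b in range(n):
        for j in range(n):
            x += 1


Per nesting level: O(log n) * O(n) * O(n) = O(n^2 log n)
Complexity: O(n^2 log n)


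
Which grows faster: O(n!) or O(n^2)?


quadratic grows slower than factorial
O(n^2) is asymptotically smaller; O(n!) grows faster


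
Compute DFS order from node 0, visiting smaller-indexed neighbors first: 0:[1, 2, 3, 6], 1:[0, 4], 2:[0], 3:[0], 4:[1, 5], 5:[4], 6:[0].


DFS stack-based: start with [0]
Visit order: [0, 1, 4, 5, 2, 3, 6]


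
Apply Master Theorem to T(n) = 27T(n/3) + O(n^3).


a=27, b=3, c=3. log_3(27)=3 = c=3. Case 2: O(n^c log n) = O(n^3 log n)
Complexity: O(n^3 log n)


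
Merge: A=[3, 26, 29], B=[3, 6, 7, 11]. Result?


Compare heads, take smaller each step.
Merged: [3, 3, 6, 7, 11, 26, 29]


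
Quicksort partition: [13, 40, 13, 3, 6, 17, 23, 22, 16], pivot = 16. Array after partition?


Elements <= 16 go left of pivot.
Result: [13, 13, 3, 6, 16, 17, 23, 22, 40], pivot at index 4


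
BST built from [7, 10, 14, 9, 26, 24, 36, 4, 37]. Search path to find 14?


BST root = 7
Search for 14: compare at each node
Path: [7, 10, 14]


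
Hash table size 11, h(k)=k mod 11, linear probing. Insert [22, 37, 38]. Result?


Insertions: 22->slot 0; 37->slot 4; 38->slot 5
Table: [22, None, None, None, 37, 38, None, None, None, None, None]


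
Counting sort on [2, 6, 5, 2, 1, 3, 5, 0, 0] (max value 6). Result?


Count array: [2, 1, 2, 1, 0, 2, 1]
Reconstruct: [0, 0, 1, 2, 2, 3, 5, 5, 6]


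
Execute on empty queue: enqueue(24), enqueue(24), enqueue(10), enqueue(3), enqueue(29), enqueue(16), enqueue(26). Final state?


enqueue(24) -> [24]
enqueue(24) -> [24, 24]
enqueue(10) -> [24, 24, 10]
enqueue(3) -> [24, 24, 10, 3]
enqueue(29) -> [24, 24, 10, 3, 29]
enqueue(16) -> [24, 24, 10, 3, 29, 16]
enqueue(26) -> [24, 24, 10, 3, 29, 16, 26]
Final queue (front to back): [24, 24, 10, 3, 29, 16, 26]


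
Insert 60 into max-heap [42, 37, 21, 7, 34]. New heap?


Append 60: [42, 37, 21, 7, 34, 60]
Bubble up: swap idx 5(60) with idx 2(21); swap idx 2(60) with idx 0(42)
Result: [60, 37, 42, 7, 34, 21]


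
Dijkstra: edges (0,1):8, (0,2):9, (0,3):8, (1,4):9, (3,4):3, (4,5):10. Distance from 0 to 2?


Dijkstra from 0:
Distances: {0: 0, 1: 8, 2: 9, 3: 8, 4: 11, 5: 21}
Shortest distance to 2 = 9, path = [0, 2]


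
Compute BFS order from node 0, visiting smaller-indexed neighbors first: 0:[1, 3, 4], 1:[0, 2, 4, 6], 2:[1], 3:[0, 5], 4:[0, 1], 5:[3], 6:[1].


BFS queue: start with [0]
Visit order: [0, 1, 3, 4, 2, 6, 5]


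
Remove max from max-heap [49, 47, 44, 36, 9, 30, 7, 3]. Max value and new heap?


Max = 49
Replace root with last, heapify down
Resulting heap: [47, 36, 44, 3, 9, 30, 7]


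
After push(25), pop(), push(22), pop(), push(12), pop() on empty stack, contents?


push(25) -> [25]
pop() returns 25 -> []
push(22) -> [22]
pop() returns 22 -> []
push(12) -> [12]
pop() returns 12 -> []
Final stack (bottom to top): []


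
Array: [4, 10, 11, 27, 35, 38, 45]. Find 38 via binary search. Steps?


Search for 38:
[0,6] mid=3 arr[3]=27
[4,6] mid=5 arr[5]=38
Total: 2 comparisons


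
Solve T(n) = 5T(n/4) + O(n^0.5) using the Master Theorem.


a=5, b=4, c=0.5. log_4(5)=1.161 > c=0.5. Case 1: O(n^log_b(a)) = O(n^1.161)
Complexity: O(n^1.161)
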